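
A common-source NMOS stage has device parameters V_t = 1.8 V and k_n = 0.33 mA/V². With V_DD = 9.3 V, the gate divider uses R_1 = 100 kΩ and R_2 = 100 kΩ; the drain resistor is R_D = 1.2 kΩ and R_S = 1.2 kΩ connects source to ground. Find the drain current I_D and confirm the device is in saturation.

V_G = V_DD·R_2/(R_1+R_2) = 9.3×100/200 = 4.65 V.
Assume saturation: I_D = (k_n/2)(V_GS − V_t)² with V_GS = V_G − I_D·R_S = 4.65 − 1.2·I_D.
Substituting gives 0.238·I_D² − 2.13·I_D + 1.34 = 0, with roots I_D = 0.681 or 8.28 mA.
The root I_D = 8.28 mA gives V_GS = -5.28 V ≤ V_t, so take I_D = 0.681 mA.
Then V_GS = 3.83 V and V_DS = V_DD − I_D(R_D+R_S) = 9.3 − 0.681×2.4 = 7.66 V.
Saturation requires V_DS ≥ V_GS − V_t = 2.03 V; 7.66 ≥ 2.03 ✓.

I_D ≈ 0.68 mA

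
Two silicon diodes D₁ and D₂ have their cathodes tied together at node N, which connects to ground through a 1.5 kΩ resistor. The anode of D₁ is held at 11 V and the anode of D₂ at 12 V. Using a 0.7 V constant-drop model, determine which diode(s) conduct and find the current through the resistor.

Only D₂ conducts; I_R ≈ 7.5 mA

Assume both conduct. Then node N would need to be at both 11−0.7 = 10.3 V and 12−0.7 = 11.3 V, which is impossible.
Assume only D₂ conducts: V_N = 12 − 0.7 = 11.3 V, so I_R = 11.3/1.5 = 7.53 mA.
Check D₁: its anode-to-cathode voltage is 11 − 11.3 = -0.3 V < 0.7 V, so it is off. The assumption is consistent.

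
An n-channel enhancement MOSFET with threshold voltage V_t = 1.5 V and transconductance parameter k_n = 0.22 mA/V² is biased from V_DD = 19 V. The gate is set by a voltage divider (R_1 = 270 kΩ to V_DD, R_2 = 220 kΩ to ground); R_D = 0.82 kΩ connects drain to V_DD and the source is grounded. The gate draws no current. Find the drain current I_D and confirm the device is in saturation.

I_D ≈ 5.4 mA

V_G = V_DD·R_2/(R_1+R_2) = 19×220/490 = 8.53 V. With the source grounded, V_GS = V_G = 8.53 V.
Assume saturation: I_D = (k_n/2)(V_GS − V_t)² = (0.22/2)×(8.53 − 1.5)² = 0.11×7.03² = 5.44 mA.
V_DS = V_DD − I_D·R_D = 19 − 5.44×0.82 = 14.5 V.
Saturation requires V_DS ≥ V_GS − V_t = 7.03 V; 14.5 ≥ 7.03 ✓.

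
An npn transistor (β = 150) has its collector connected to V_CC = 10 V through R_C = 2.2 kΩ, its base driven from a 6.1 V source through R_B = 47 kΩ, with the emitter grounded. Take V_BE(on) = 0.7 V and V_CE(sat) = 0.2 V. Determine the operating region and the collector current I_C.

saturation; I_C ≈ 4.5 mA

Assume active: I_B = (6.1 − 0.7)/47 = 0.115 mA, giving I_C = β·I_B = 17.2 mA.
But then V_CE = 10 − 17.2×2.2 = -27.9 V < V_CE(sat) = 0.2 V — impossible in the active region.
So the transistor is saturated. With V_CE = 0.2 V, I_C = (V_CC − 0.2)/R_C = 9.8/2.2 = 4.45 mA.
Check: β·I_B = 17.2 mA > I_C = 4.45 mA, confirming saturation.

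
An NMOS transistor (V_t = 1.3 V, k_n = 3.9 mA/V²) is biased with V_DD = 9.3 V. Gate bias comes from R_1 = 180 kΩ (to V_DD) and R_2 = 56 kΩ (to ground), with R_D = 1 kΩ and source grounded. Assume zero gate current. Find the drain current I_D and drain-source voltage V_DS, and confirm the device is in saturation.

V_G = V_DD·R_2/(R_1+R_2) = 9.3×56/236 = 2.21 V. With the source grounded, V_GS = V_G = 2.21 V.
Assume saturation: I_D = (k_n/2)(V_GS − V_t)² = (3.9/2)×(2.21 − 1.3)² = 1.95×0.907² = 1.6 mA.
V_DS = V_DD − I_D·R_D = 9.3 − 1.6×1 = 7.7 V.
Saturation requires V_DS ≥ V_GS − V_t = 0.907 V; 7.7 ≥ 0.907 ✓.

I_D ≈ 1.6 mA, V_DS ≈ 7.7 V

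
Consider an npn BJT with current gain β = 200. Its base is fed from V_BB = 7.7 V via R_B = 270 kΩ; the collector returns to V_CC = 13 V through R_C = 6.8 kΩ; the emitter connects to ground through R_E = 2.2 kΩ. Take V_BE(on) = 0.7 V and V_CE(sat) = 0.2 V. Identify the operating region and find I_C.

saturation; I_C ≈ 1.4 mA

Assume active: I_B = (7.7 − 0.7)/(270 + 201×2.2) = 0.00983 mA, I_C = β·I_B = 1.97 mA.
Then V_CE = 13 − 1.97×6.8 − 1.98×2.2 = -4.71 V < 0.2 V — the active assumption fails.
Re-solve with V_CE = 0.2 V. KCL at the emitter: V_E/R_E = (V_BB−0.7−V_E)/R_B + (V_CC−0.2−V_E)/R_C, giving V_E = 3.15 V.
I_C = (V_CC − 0.2 − V_E)/R_C = (12.8 − 3.15)/6.8 = 1.42 mA.
Check: I_B = (7 − 3.15)/270 = 0.0142 mA, and β·I_B = 2.85 mA > I_C, confirming saturation.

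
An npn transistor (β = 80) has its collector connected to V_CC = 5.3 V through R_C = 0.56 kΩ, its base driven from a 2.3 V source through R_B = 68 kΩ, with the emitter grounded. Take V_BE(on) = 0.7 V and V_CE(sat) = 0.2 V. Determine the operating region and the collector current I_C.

active; I_C ≈ 1.9 mA

Assume active. Base-emitter loop: I_B = (V_BB − V_BE)/R_B = (2.3 − 0.7)/68 = 0.0235 mA.
I_C = β·I_B = 80×0.0235 = 1.88 mA.
V_CE = V_CC − I_C·R_C = 5.3 − 1.88×0.56 = 4.25 V > V_CE(sat), so the active-region assumption holds.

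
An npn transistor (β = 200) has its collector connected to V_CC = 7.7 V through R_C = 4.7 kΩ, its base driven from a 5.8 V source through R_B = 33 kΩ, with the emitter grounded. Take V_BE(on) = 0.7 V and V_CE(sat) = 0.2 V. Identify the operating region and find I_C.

Assume active: I_B = (5.8 − 0.7)/33 = 0.155 mA, giving I_C = β·I_B = 30.9 mA.
But then V_CE = 7.7 − 30.9×4.7 = -138 V < V_CE(sat) = 0.2 V — impossible in the active region.
So the transistor is saturated. With V_CE = 0.2 V, I_C = (V_CC − 0.2)/R_C = 7.5/4.7 = 1.6 mA.
Check: β·I_B = 30.9 mA > I_C = 1.6 mA, confirming saturation.

saturation; I_C ≈ 1.6 mA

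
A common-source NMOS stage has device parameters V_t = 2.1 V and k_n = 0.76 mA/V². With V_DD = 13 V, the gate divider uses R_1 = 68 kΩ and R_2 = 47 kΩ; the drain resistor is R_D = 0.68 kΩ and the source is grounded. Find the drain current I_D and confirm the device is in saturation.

V_G = V_DD·R_2/(R_1+R_2) = 13×47/115 = 5.31 V. With the source grounded, V_GS = V_G = 5.31 V.
Assume saturation: I_D = (k_n/2)(V_GS − V_t)² = (0.76/2)×(5.31 − 2.1)² = 0.38×3.21² = 3.92 mA.
V_DS = V_DD − I_D·R_D = 13 − 3.92×0.68 = 10.3 V.
Saturation requires V_DS ≥ V_GS − V_t = 3.21 V; 10.3 ≥ 3.21 ✓.

I_D ≈ 3.9 mA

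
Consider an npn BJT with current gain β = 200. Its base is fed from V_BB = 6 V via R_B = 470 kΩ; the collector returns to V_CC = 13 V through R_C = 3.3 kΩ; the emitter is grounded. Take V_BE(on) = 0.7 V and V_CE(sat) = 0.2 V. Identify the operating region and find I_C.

Assume active. Base-emitter loop: I_B = (V_BB − V_BE)/R_B = (6 − 0.7)/470 = 0.0113 mA.
I_C = β·I_B = 200×0.0113 = 2.26 mA.
V_CE = V_CC − I_C·R_C = 13 − 2.26×3.3 = 5.56 V > V_CE(sat), so the active-region assumption holds.

active; I_C ≈ 2.3 mA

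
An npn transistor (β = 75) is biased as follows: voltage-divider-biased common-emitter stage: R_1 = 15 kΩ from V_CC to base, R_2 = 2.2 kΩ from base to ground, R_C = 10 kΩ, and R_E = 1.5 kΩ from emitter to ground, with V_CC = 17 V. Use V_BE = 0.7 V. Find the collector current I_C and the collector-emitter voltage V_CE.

Thevenize the base divider: V_Th = V_CC·R_2/(R_1+R_2) = 17×2.2/17.2 = 2.17 V, R_Th = R_1‖R_2 = 1.92 kΩ.
Base-emitter loop: V_Th = I_B·R_Th + V_BE + (β+1)I_B·R_E, so I_B = (2.17 − 0.7) / (1.92 + 76×1.5) = 0.0127 mA.
I_C = β·I_B = 75×0.0127 = 0.954 mA, and I_E = (β+1)I_B = 0.967 mA.
V_CE = V_CC − I_C·R_C − I_E·R_E = 17 − 0.954×10 − 0.967×1.5 = 6.01 V.
V_CE = 6.01 V > 0.2 V confirms active-region operation.

I_C ≈ 0.95 mA, V_CE ≈ 6 V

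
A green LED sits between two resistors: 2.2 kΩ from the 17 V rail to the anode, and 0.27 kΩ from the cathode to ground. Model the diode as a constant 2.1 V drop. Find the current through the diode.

I ≈ 6 mA

The two resistors are in series with the diode, so KVL gives 17 = I·2.2 + 2.1 + I·0.27.
I = (17 − 2.1) / (2.2 + 0.27) kΩ = 14.9 / 2.47 = 6.03 mA.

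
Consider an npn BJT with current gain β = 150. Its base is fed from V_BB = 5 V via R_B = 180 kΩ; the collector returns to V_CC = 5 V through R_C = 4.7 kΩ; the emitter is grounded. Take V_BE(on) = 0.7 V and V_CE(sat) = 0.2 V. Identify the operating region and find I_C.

saturation; I_C ≈ 1 mA

Assume active: I_B = (5 − 0.7)/180 = 0.0239 mA, giving I_C = β·I_B = 3.58 mA.
But then V_CE = 5 − 3.58×4.7 = -11.8 V < V_CE(sat) = 0.2 V — impossible in the active region.
So the transistor is saturated. With V_CE = 0.2 V, I_C = (V_CC − 0.2)/R_C = 4.8/4.7 = 1.02 mA.
Check: β·I_B = 3.58 mA > I_C = 1.02 mA, confirming saturation.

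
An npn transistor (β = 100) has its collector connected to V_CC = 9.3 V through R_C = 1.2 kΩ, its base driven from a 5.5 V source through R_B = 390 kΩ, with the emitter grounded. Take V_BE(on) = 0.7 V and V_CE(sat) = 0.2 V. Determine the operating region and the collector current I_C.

Assume active. Base-emitter loop: I_B = (V_BB − V_BE)/R_B = (5.5 − 0.7)/390 = 0.0123 mA.
I_C = β·I_B = 100×0.0123 = 1.23 mA.
V_CE = V_CC − I_C·R_C = 9.3 − 1.23×1.2 = 7.82 V > V_CE(sat), so the active-region assumption holds.

active; I_C ≈ 1.2 mA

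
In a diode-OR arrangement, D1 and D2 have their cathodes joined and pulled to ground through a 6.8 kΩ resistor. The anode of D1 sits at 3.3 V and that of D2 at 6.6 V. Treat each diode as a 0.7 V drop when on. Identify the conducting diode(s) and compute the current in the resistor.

Assume both conduct. Then node N would need to be at both 3.3−0.7 = 2.6 V and 6.6−0.7 = 5.9 V, which is impossible.
Assume only D2 conducts: V_N = 6.6 − 0.7 = 5.9 V, so I_R = 5.9/6.8 = 0.868 mA.
Check D1: its anode-to-cathode voltage is 3.3 − 5.9 = -2.6 V < 0.7 V, so it is off. The assumption is consistent.

Only D2 conducts; I_R ≈ 0.87 mA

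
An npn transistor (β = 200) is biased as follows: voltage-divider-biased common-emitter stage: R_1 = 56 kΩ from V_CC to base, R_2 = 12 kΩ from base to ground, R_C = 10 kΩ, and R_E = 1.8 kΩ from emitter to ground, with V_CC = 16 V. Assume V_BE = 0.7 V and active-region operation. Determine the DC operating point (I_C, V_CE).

I_C ≈ 1.1 mA, V_CE ≈ 2.5 V

Thevenize the base divider: V_Th = V_CC·R_2/(R_1+R_2) = 16×12/68 = 2.82 V, R_Th = R_1‖R_2 = 9.88 kΩ.
Base-emitter loop: V_Th = I_B·R_Th + V_BE + (β+1)I_B·R_E, so I_B = (2.82 − 0.7) / (9.88 + 201×1.8) = 0.00571 mA.
I_C = β·I_B = 200×0.00571 = 1.14 mA, and I_E = (β+1)I_B = 1.15 mA.
V_CE = V_CC − I_C·R_C − I_E·R_E = 16 − 1.14×10 − 1.15×1.8 = 2.51 V.
V_CE = 2.51 V > 0.2 V confirms active-region operation.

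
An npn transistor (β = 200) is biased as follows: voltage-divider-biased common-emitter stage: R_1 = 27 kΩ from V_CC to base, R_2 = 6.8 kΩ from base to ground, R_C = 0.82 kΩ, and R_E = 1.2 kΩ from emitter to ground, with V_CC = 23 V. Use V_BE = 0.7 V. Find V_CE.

Thevenize the base divider: V_Th = V_CC·R_2/(R_1+R_2) = 23×6.8/33.8 = 4.63 V, R_Th = R_1‖R_2 = 5.43 kΩ.
Base-emitter loop: V_Th = I_B·R_Th + V_BE + (β+1)I_B·R_E, so I_B = (4.63 − 0.7) / (5.43 + 201×1.2) = 0.0159 mA.
I_C = β·I_B = 200×0.0159 = 3.18 mA, and I_E = (β+1)I_B = 3.2 mA.
V_CE = V_CC − I_C·R_C − I_E·R_E = 23 − 3.18×0.82 − 3.2×1.2 = 16.5 V.
V_CE = 16.5 V > 0.2 V confirms active-region operation.

V_CE ≈ 17 V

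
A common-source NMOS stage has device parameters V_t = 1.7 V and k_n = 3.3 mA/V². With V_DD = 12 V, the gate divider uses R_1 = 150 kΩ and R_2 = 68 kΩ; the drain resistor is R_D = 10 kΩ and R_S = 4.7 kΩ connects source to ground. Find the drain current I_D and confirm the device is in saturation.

I_D ≈ 0.34 mA

V_G = V_DD·R_2/(R_1+R_2) = 12×68/218 = 3.74 V.
Assume saturation: I_D = (k_n/2)(V_GS − V_t)² with V_GS = V_G − I_D·R_S = 3.74 − 4.7·I_D.
Substituting gives 36.4·I_D² − 32.7·I_D + 6.89 = 0, with roots I_D = 0.338 or 0.558 mA.
The root I_D = 0.558 mA gives V_GS = 1.12 V ≤ V_t, so take I_D = 0.338 mA.
Then V_GS = 2.15 V and V_DS = V_DD − I_D(R_D+R_S) = 12 − 0.338×14.7 = 7.03 V.
Saturation requires V_DS ≥ V_GS − V_t = 0.453 V; 7.03 ≥ 0.453 ✓.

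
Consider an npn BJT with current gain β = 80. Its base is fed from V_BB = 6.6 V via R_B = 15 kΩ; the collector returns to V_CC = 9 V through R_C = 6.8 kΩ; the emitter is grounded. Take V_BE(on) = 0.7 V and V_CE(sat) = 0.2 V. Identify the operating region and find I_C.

Assume active: I_B = (6.6 − 0.7)/15 = 0.393 mA, giving I_C = β·I_B = 31.5 mA.
But then V_CE = 9 − 31.5×6.8 = -205 V < V_CE(sat) = 0.2 V — impossible in the active region.
So the transistor is saturated. With V_CE = 0.2 V, I_C = (V_CC − 0.2)/R_C = 8.8/6.8 = 1.29 mA.
Check: β·I_B = 31.5 mA > I_C = 1.29 mA, confirming saturation.

saturation; I_C ≈ 1.3 mA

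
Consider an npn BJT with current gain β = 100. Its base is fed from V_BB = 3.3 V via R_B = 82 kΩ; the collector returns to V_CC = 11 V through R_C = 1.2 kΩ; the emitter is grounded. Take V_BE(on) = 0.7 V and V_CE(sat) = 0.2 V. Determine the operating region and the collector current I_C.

Assume active. Base-emitter loop: I_B = (V_BB − V_BE)/R_B = (3.3 − 0.7)/82 = 0.0317 mA.
I_C = β·I_B = 100×0.0317 = 3.17 mA.
V_CE = V_CC − I_C·R_C = 11 − 3.17×1.2 = 7.2 V > V_CE(sat), so the active-region assumption holds.

active; I_C ≈ 3.2 mA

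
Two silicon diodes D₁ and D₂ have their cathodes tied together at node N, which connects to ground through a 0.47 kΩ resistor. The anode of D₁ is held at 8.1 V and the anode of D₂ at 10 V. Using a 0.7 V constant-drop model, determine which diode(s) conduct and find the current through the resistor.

Assume both conduct. Then node N would need to be at both 8.1−0.7 = 7.4 V and 10−0.7 = 9.3 V, which is impossible.
Assume only D₂ conducts: V_N = 10 − 0.7 = 9.3 V, so I_R = 9.3/0.47 = 19.8 mA.
Check D₁: its anode-to-cathode voltage is 8.1 − 9.3 = -1.2 V < 0.7 V, so it is off. The assumption is consistent.

Only D₂ conducts; I_R ≈ 20 mA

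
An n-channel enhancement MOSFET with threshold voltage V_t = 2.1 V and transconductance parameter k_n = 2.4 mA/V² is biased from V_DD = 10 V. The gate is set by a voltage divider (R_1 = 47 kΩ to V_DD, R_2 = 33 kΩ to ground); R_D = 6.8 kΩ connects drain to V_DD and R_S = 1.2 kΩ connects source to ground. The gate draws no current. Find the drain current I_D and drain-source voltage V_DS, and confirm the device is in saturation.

V_G = V_DD·R_2/(R_1+R_2) = 10×33/80 = 4.12 V.
Assume saturation: I_D = (k_n/2)(V_GS − V_t)² with V_GS = V_G − I_D·R_S = 4.12 − 1.2·I_D.
Substituting gives 1.73·I_D² − 6.83·I_D + 4.92 = 0, with roots I_D = 0.947 or 3.01 mA.
The root I_D = 3.01 mA gives V_GS = 0.517 V ≤ V_t, so take I_D = 0.947 mA.
Then V_GS = 2.99 V and V_DS = V_DD − I_D(R_D+R_S) = 10 − 0.947×8 = 2.42 V.
Saturation requires V_DS ≥ V_GS − V_t = 0.888 V; 2.42 ≥ 0.888 ✓.

I_D ≈ 0.95 mA, V_DS ≈ 2.4 V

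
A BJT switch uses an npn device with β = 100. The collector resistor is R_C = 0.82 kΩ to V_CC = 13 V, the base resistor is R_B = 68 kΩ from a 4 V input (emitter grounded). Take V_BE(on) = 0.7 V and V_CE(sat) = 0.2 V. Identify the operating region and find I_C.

Assume active. Base-emitter loop: I_B = (V_BB − V_BE)/R_B = (4 − 0.7)/68 = 0.0485 mA.
I_C = β·I_B = 100×0.0485 = 4.85 mA.
V_CE = V_CC − I_C·R_C = 13 − 4.85×0.82 = 9.02 V > V_CE(sat), so the active-region assumption holds.

active; I_C ≈ 4.9 mA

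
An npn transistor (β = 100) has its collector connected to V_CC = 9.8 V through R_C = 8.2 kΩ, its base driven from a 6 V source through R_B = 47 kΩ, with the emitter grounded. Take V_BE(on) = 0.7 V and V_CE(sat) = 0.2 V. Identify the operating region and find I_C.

Assume active: I_B = (6 − 0.7)/47 = 0.113 mA, giving I_C = β·I_B = 11.3 mA.
But then V_CE = 9.8 − 11.3×8.2 = -82.7 V < V_CE(sat) = 0.2 V — impossible in the active region.
So the transistor is saturated. With V_CE = 0.2 V, I_C = (V_CC − 0.2)/R_C = 9.6/8.2 = 1.17 mA.
Check: β·I_B = 11.3 mA > I_C = 1.17 mA, confirming saturation.

saturation; I_C ≈ 1.2 mA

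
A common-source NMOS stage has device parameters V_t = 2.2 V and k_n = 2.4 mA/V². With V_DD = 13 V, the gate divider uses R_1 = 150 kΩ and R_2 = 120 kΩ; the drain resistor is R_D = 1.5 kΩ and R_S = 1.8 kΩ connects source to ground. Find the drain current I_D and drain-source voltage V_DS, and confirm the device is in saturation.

I_D ≈ 1.4 mA, V_DS ≈ 8.4 V

V_G = V_DD·R_2/(R_1+R_2) = 13×120/270 = 5.78 V.
Assume saturation: I_D = (k_n/2)(V_GS − V_t)² with V_GS = V_G − I_D·R_S = 5.78 − 1.8·I_D.
Substituting gives 3.89·I_D² − 16.5·I_D + 15.4 = 0, with roots I_D = 1.39 or 2.84 mA.
The root I_D = 2.84 mA gives V_GS = 0.661 V ≤ V_t, so take I_D = 1.39 mA.
Then V_GS = 3.28 V and V_DS = V_DD − I_D(R_D+R_S) = 13 − 1.39×3.3 = 8.41 V.
Saturation requires V_DS ≥ V_GS − V_t = 1.08 V; 8.41 ≥ 1.08 ✓.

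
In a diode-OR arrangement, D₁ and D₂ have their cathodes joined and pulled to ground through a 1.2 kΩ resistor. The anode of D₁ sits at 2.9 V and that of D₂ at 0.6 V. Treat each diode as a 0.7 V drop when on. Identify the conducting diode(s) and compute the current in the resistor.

Only D₁ conducts; I_R ≈ 1.8 mA

Assume both conduct. Then node N would need to be at both 2.9−0.7 = 2.2 V and 0.6−0.7 = -0.1 V, which is impossible.
Assume only D₁ conducts: V_N = 2.9 − 0.7 = 2.2 V, so I_R = 2.2/1.2 = 1.83 mA.
Check D₂: its anode-to-cathode voltage is 0.6 − 2.2 = -1.6 V < 0.7 V, so it is off. The assumption is consistent.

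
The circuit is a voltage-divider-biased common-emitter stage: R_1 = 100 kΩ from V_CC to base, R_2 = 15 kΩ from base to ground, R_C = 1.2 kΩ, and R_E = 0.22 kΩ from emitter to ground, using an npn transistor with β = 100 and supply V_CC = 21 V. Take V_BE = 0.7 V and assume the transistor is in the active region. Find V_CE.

V_CE ≈ 13 V

Thevenize the base divider: V_Th = V_CC·R_2/(R_1+R_2) = 21×15/115 = 2.74 V, R_Th = R_1‖R_2 = 13 kΩ.
Base-emitter loop: V_Th = I_B·R_Th + V_BE + (β+1)I_B·R_E, so I_B = (2.74 − 0.7) / (13 + 101×0.22) = 0.0578 mA.
I_C = β·I_B = 100×0.0578 = 5.78 mA, and I_E = (β+1)I_B = 5.84 mA.
V_CE = V_CC − I_C·R_C − I_E·R_E = 21 − 5.78×1.2 − 5.84×0.22 = 12.8 V.
V_CE = 12.8 V > 0.2 V confirms active-region operation.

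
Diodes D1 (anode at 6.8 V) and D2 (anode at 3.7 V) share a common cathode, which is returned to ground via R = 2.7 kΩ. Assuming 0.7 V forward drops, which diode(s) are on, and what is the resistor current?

Assume both conduct. Then node N would need to be at both 6.8−0.7 = 6.1 V and 3.7−0.7 = 3 V, which is impossible.
Assume only D1 conducts: V_N = 6.8 − 0.7 = 6.1 V, so I_R = 6.1/2.7 = 2.26 mA.
Check D2: its anode-to-cathode voltage is 3.7 − 6.1 = -2.4 V < 0.7 V, so it is off. The assumption is consistent.

Only D1 conducts; I_R ≈ 2.3 mA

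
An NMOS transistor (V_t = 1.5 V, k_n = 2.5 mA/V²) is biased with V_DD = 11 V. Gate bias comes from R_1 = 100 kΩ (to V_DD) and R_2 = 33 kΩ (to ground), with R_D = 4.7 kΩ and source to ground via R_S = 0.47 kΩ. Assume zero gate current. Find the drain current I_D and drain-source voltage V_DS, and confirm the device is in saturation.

V_G = V_DD·R_2/(R_1+R_2) = 11×33/133 = 2.73 V.
Assume saturation: I_D = (k_n/2)(V_GS − V_t)² with V_GS = V_G − I_D·R_S = 2.73 − 0.47·I_D.
Substituting gives 0.276·I_D² − 2.44·I_D + 1.89 = 0, with roots I_D = 0.855 or 8 mA.
The root I_D = 8 mA gives V_GS = -1.03 V ≤ V_t, so take I_D = 0.855 mA.
Then V_GS = 2.33 V and V_DS = V_DD − I_D(R_D+R_S) = 11 − 0.855×5.17 = 6.58 V.
Saturation requires V_DS ≥ V_GS − V_t = 0.827 V; 6.58 ≥ 0.827 ✓.

I_D ≈ 0.86 mA, V_DS ≈ 6.6 V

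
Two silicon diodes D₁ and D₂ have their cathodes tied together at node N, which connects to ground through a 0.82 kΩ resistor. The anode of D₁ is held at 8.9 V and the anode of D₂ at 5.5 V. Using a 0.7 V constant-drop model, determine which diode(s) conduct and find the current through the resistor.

Assume both conduct. Then node N would need to be at both 8.9−0.7 = 8.2 V and 5.5−0.7 = 4.8 V, which is impossible.
Assume only D₁ conducts: V_N = 8.9 − 0.7 = 8.2 V, so I_R = 8.2/0.82 = 10 mA.
Check D₂: its anode-to-cathode voltage is 5.5 − 8.2 = -2.7 V < 0.7 V, so it is off. The assumption is consistent.

Only D₁ conducts; I_R ≈ 10 mA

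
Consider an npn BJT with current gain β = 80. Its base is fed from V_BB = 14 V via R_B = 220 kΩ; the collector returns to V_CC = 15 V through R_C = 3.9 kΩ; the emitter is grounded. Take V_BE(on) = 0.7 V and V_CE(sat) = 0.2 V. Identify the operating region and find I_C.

Assume active: I_B = (14 − 0.7)/220 = 0.0605 mA, giving I_C = β·I_B = 4.84 mA.
But then V_CE = 15 − 4.84×3.9 = -3.86 V < V_CE(sat) = 0.2 V — impossible in the active region.
So the transistor is saturated. With V_CE = 0.2 V, I_C = (V_CC − 0.2)/R_C = 14.8/3.9 = 3.79 mA.
Check: β·I_B = 4.84 mA > I_C = 3.79 mA, confirming saturation.

saturation; I_C ≈ 3.8 mA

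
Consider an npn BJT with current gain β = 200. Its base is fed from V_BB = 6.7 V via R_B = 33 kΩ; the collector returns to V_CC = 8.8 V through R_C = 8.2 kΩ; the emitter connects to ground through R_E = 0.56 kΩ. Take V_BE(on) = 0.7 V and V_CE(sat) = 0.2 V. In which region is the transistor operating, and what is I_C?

saturation; I_C ≈ 0.97 mA

Assume active: I_B = (6.7 − 0.7)/(33 + 201×0.56) = 0.0412 mA, I_C = β·I_B = 8.24 mA.
Then V_CE = 8.8 − 8.24×8.2 − 8.29×0.56 = -63.4 V < 0.2 V — the active assumption fails.
Re-solve with V_CE = 0.2 V. KCL at the emitter: V_E/R_E = (V_BB−0.7−V_E)/R_B + (V_CC−0.2−V_E)/R_C, giving V_E = 0.635 V.
I_C = (V_CC − 0.2 − V_E)/R_C = (8.6 − 0.635)/8.2 = 0.971 mA.
Check: I_B = (6 − 0.635)/33 = 0.163 mA, and β·I_B = 32.5 mA > I_C, confirming saturation.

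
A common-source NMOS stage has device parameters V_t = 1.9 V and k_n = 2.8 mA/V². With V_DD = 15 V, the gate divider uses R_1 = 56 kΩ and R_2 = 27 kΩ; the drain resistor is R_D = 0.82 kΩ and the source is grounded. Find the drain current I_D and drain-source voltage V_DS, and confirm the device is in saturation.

I_D ≈ 12 mA, V_DS ≈ 4.8 V

V_G = V_DD·R_2/(R_1+R_2) = 15×27/83 = 4.88 V. With the source grounded, V_GS = V_G = 4.88 V.
Assume saturation: I_D = (k_n/2)(V_GS − V_t)² = (2.8/2)×(4.88 − 1.9)² = 1.4×2.98² = 12.4 mA.
V_DS = V_DD − I_D·R_D = 15 − 12.4×0.82 = 4.81 V.
Saturation requires V_DS ≥ V_GS − V_t = 2.98 V; 4.81 ≥ 2.98 ✓.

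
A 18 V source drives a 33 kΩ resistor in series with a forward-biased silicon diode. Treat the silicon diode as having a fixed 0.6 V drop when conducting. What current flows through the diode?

I ≈ 0.53 mA

KVL around the loop: 18 = V_D + I·R = 0.6 + I × 33 kΩ.
So I = (18 − 0.6) / 33 kΩ = 17.4 / 33 = 0.527 mA.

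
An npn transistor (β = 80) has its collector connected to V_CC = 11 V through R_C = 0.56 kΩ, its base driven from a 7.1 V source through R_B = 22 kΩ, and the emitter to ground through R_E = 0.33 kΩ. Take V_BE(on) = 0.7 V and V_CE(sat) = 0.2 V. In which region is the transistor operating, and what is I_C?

Assume active. Base-emitter loop: I_B = (V_BB − V_BE)/(R_B + (β+1)R_E) = (7.1 − 0.7)/(22 + 81×0.33) = 0.131 mA.
I_C = β·I_B = 80×0.131 = 10.5 mA.
V_CE = V_CC − I_C·R_C − I_E·R_E = 11 − 10.5×0.56 − 10.6×0.33 = 1.61 V > V_CE(sat), so the active-region assumption holds.

active; I_C ≈ 11 mA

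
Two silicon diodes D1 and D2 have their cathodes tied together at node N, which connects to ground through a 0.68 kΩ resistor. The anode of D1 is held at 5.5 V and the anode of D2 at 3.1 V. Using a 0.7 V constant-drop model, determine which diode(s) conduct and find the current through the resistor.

Assume both conduct. Then node N would need to be at both 5.5−0.7 = 4.8 V and 3.1−0.7 = 2.4 V, which is impossible.
Assume only D1 conducts: V_N = 5.5 − 0.7 = 4.8 V, so I_R = 4.8/0.68 = 7.06 mA.
Check D2: its anode-to-cathode voltage is 3.1 − 4.8 = -1.7 V < 0.7 V, so it is off. The assumption is consistent.

Only D1 conducts; I_R ≈ 7.1 mA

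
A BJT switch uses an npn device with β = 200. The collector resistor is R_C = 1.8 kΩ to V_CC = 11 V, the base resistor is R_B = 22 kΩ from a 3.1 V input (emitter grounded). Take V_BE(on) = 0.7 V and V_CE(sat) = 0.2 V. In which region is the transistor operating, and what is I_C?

Assume active: I_B = (3.1 − 0.7)/22 = 0.109 mA, giving I_C = β·I_B = 21.8 mA.
But then V_CE = 11 − 21.8×1.8 = -28.3 V < V_CE(sat) = 0.2 V — impossible in the active region.
So the transistor is saturated. With V_CE = 0.2 V, I_C = (V_CC − 0.2)/R_C = 10.8/1.8 = 6 mA.
Check: β·I_B = 21.8 mA > I_C = 6 mA, confirming saturation.

saturation; I_C ≈ 6 mA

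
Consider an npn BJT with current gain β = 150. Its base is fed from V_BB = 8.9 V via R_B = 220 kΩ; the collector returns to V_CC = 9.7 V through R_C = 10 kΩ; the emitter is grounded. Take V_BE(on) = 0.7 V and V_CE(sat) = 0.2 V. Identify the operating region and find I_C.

Assume active: I_B = (8.9 − 0.7)/220 = 0.0373 mA, giving I_C = β·I_B = 5.59 mA.
But then V_CE = 9.7 − 5.59×10 = -46.2 V < V_CE(sat) = 0.2 V — impossible in the active region.
So the transistor is saturated. With V_CE = 0.2 V, I_C = (V_CC − 0.2)/R_C = 9.5/10 = 0.95 mA.
Check: β·I_B = 5.59 mA > I_C = 0.95 mA, confirming saturation.

saturation; I_C ≈ 0.95 mA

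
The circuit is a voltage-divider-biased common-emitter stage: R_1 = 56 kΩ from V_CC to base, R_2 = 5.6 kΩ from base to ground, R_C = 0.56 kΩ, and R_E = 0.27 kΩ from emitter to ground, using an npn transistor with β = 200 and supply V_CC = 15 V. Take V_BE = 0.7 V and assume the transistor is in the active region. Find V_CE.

Thevenize the base divider: V_Th = V_CC·R_2/(R_1+R_2) = 15×5.6/61.6 = 1.36 V, R_Th = R_1‖R_2 = 5.09 kΩ.
Base-emitter loop: V_Th = I_B·R_Th + V_BE + (β+1)I_B·R_E, so I_B = (1.36 − 0.7) / (5.09 + 201×0.27) = 0.0112 mA.
I_C = β·I_B = 200×0.0112 = 2.24 mA, and I_E = (β+1)I_B = 2.25 mA.
V_CE = V_CC − I_C·R_C − I_E·R_E = 15 − 2.24×0.56 − 2.25×0.27 = 13.1 V.
V_CE = 13.1 V > 0.2 V confirms active-region operation.

V_CE ≈ 13 V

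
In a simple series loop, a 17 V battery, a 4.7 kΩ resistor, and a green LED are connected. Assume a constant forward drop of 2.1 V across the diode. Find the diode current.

I ≈ 3.2 mA

KVL around the loop: 17 = V_D + I·R = 2.1 + I × 4.7 kΩ.
So I = (17 − 2.1) / 4.7 kΩ = 14.9 / 4.7 = 3.17 mA.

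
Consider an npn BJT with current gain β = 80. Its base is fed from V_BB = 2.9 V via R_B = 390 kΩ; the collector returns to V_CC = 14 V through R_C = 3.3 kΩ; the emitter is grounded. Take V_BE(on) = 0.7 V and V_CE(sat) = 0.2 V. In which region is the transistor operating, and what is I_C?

active; I_C ≈ 0.45 mA

Assume active. Base-emitter loop: I_B = (V_BB − V_BE)/R_B = (2.9 − 0.7)/390 = 0.00564 mA.
I_C = β·I_B = 80×0.00564 = 0.451 mA.
V_CE = V_CC − I_C·R_C = 14 − 0.451×3.3 = 12.5 V > V_CE(sat), so the active-region assumption holds.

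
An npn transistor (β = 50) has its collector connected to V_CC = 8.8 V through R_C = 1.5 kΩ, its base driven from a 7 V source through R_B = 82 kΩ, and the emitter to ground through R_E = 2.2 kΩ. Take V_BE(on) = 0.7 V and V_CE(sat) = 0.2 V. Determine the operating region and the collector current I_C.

Assume active. Base-emitter loop: I_B = (V_BB − V_BE)/(R_B + (β+1)R_E) = (7 − 0.7)/(82 + 51×2.2) = 0.0324 mA.
I_C = β·I_B = 50×0.0324 = 1.62 mA.
V_CE = V_CC − I_C·R_C − I_E·R_E = 8.8 − 1.62×1.5 − 1.65×2.2 = 2.73 V > V_CE(sat), so the active-region assumption holds.

active; I_C ≈ 1.6 mA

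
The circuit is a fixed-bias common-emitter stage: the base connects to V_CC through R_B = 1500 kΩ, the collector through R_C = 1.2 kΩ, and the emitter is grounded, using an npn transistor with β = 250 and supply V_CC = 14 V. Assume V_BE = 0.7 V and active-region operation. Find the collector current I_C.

Base loop: V_CC = I_B·R_B + V_BE, so I_B = (14 − 0.7)/1500 kΩ = 0.00887 mA.
In the active region I_C = β·I_B = 250 × 0.00887 = 2.22 mA.
Collector loop: V_CE = V_CC − I_C·R_C = 14 − 2.22×1.2 = 11.3 V.
Since V_CE = 11.3 V > V_CE(sat) ≈ 0.2 V, the transistor is in the active region as assumed.

I_C ≈ 2.2 mA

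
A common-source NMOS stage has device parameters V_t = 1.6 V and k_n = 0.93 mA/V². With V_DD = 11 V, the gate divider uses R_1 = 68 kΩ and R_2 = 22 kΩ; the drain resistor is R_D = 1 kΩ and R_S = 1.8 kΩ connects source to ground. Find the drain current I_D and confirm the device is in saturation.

I_D ≈ 0.22 mA

V_G = V_DD·R_2/(R_1+R_2) = 11×22/90 = 2.69 V.
Assume saturation: I_D = (k_n/2)(V_GS − V_t)² with V_GS = V_G − I_D·R_S = 2.69 − 1.8·I_D.
Substituting gives 1.51·I_D² − 2.82·I_D + 0.551 = 0, with roots I_D = 0.222 or 1.65 mA.
The root I_D = 1.65 mA gives V_GS = -0.285 V ≤ V_t, so take I_D = 0.222 mA.
Then V_GS = 2.29 V and V_DS = V_DD − I_D(R_D+R_S) = 11 − 0.222×2.8 = 10.4 V.
Saturation requires V_DS ≥ V_GS − V_t = 0.69 V; 10.4 ≥ 0.69 ✓.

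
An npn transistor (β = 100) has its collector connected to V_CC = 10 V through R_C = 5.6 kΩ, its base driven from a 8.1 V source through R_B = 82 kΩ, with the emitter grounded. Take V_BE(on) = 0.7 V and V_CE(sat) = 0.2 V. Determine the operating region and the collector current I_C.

saturation; I_C ≈ 1.8 mA

Assume active: I_B = (8.1 − 0.7)/82 = 0.0902 mA, giving I_C = β·I_B = 9.02 mA.
But then V_CE = 10 − 9.02×5.6 = -40.5 V < V_CE(sat) = 0.2 V — impossible in the active region.
So the transistor is saturated. With V_CE = 0.2 V, I_C = (V_CC − 0.2)/R_C = 9.8/5.6 = 1.75 mA.
Check: β·I_B = 9.02 mA > I_C = 1.75 mA, confirming saturation.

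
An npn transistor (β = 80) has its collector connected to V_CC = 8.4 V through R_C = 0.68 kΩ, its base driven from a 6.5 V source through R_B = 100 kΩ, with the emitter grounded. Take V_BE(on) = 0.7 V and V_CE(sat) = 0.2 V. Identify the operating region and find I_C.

Assume active. Base-emitter loop: I_B = (V_BB − V_BE)/R_B = (6.5 − 0.7)/100 = 0.058 mA.
I_C = β·I_B = 80×0.058 = 4.64 mA.
V_CE = V_CC − I_C·R_C = 8.4 − 4.64×0.68 = 5.24 V > V_CE(sat), so the active-region assumption holds.

active; I_C ≈ 4.6 mA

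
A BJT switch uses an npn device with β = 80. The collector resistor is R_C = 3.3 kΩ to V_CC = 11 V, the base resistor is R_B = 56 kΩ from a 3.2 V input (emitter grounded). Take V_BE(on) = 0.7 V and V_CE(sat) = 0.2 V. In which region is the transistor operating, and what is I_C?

saturation; I_C ≈ 3.3 mA

Assume active: I_B = (3.2 − 0.7)/56 = 0.0446 mA, giving I_C = β·I_B = 3.57 mA.
But then V_CE = 11 − 3.57×3.3 = -0.786 V < V_CE(sat) = 0.2 V — impossible in the active region.
So the transistor is saturated. With V_CE = 0.2 V, I_C = (V_CC − 0.2)/R_C = 10.8/3.3 = 3.27 mA.
Check: β·I_B = 3.57 mA > I_C = 3.27 mA, confirming saturation.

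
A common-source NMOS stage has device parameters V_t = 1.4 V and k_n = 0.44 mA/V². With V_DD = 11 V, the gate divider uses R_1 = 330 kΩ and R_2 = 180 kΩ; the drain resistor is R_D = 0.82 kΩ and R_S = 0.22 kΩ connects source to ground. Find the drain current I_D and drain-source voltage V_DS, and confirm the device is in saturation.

I_D ≈ 1.1 mA, V_DS ≈ 9.9 V

V_G = V_DD·R_2/(R_1+R_2) = 11×180/510 = 3.88 V.
Assume saturation: I_D = (k_n/2)(V_GS − V_t)² with V_GS = V_G − I_D·R_S = 3.88 − 0.22·I_D.
Substituting gives 0.0106·I_D² − 1.24·I_D + 1.36 = 0, with roots I_D = 1.1 or 115 mA.
The root I_D = 115 mA gives V_GS = -21.5 V ≤ V_t, so take I_D = 1.1 mA.
Then V_GS = 3.64 V and V_DS = V_DD − I_D(R_D+R_S) = 11 − 1.1×1.04 = 9.85 V.
Saturation requires V_DS ≥ V_GS − V_t = 2.24 V; 9.85 ≥ 2.24 ✓.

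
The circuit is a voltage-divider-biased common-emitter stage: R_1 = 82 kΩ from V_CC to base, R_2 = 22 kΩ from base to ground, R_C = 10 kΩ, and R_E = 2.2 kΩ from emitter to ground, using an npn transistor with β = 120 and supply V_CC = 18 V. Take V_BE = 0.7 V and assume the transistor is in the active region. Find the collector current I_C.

Thevenize the base divider: V_Th = V_CC·R_2/(R_1+R_2) = 18×22/104 = 3.81 V, R_Th = R_1‖R_2 = 17.3 kΩ.
Base-emitter loop: V_Th = I_B·R_Th + V_BE + (β+1)I_B·R_E, so I_B = (3.81 − 0.7) / (17.3 + 121×2.2) = 0.011 mA.
I_C = β·I_B = 120×0.011 = 1.32 mA, and I_E = (β+1)I_B = 1.33 mA.
V_CE = V_CC − I_C·R_C − I_E·R_E = 18 − 1.32×10 − 1.33×2.2 = 1.93 V.
V_CE = 1.93 V > 0.2 V confirms active-region operation.

I_C ≈ 1.3 mA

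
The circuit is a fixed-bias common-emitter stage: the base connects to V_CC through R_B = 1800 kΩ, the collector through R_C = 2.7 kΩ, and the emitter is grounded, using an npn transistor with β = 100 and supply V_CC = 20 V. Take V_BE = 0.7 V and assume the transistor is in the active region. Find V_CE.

V_CE ≈ 17 V

Base loop: V_CC = I_B·R_B + V_BE, so I_B = (20 − 0.7)/1800 kΩ = 0.0107 mA.
In the active region I_C = β·I_B = 100 × 0.0107 = 1.07 mA.
Collector loop: V_CE = V_CC − I_C·R_C = 20 − 1.07×2.7 = 17.1 V.
Since V_CE = 17.1 V > V_CE(sat) ≈ 0.2 V, the transistor is in the active region as assumed.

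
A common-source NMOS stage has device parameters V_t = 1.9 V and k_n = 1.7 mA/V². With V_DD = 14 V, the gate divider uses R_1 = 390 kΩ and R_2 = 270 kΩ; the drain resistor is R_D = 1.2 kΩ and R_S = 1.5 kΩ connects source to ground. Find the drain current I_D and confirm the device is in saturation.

I_D ≈ 1.6 mA

V_G = V_DD·R_2/(R_1+R_2) = 14×270/660 = 5.73 V.
Assume saturation: I_D = (k_n/2)(V_GS − V_t)² with V_GS = V_G − I_D·R_S = 5.73 − 1.5·I_D.
Substituting gives 1.91·I_D² − 10.8·I_D + 12.5 = 0, with roots I_D = 1.63 or 4 mA.
The root I_D = 4 mA gives V_GS = -0.269 V ≤ V_t, so take I_D = 1.63 mA.
Then V_GS = 3.28 V and V_DS = V_DD − I_D(R_D+R_S) = 14 − 1.63×2.7 = 9.6 V.
Saturation requires V_DS ≥ V_GS − V_t = 1.38 V; 9.6 ≥ 1.38 ✓.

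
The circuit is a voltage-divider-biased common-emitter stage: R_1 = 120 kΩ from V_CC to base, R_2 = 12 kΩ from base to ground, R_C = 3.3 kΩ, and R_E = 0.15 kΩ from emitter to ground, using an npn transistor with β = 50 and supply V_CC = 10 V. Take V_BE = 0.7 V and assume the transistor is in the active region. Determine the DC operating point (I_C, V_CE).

I_C ≈ 0.56 mA, V_CE ≈ 8.1 V

Thevenize the base divider: V_Th = V_CC·R_2/(R_1+R_2) = 10×12/132 = 0.909 V, R_Th = R_1‖R_2 = 10.9 kΩ.
Base-emitter loop: V_Th = I_B·R_Th + V_BE + (β+1)I_B·R_E, so I_B = (0.909 − 0.7) / (10.9 + 51×0.15) = 0.0113 mA.
I_C = β·I_B = 50×0.0113 = 0.563 mA, and I_E = (β+1)I_B = 0.575 mA.
V_CE = V_CC − I_C·R_C − I_E·R_E = 10 − 0.563×3.3 − 0.575×0.15 = 8.05 V.
V_CE = 8.05 V > 0.2 V confirms active-region operation.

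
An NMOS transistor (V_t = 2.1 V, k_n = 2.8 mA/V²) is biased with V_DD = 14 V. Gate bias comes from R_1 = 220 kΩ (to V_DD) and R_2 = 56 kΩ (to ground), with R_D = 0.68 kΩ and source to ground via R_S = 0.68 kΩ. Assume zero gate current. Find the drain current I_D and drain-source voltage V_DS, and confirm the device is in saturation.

I_D ≈ 0.35 mA, V_DS ≈ 14 V

V_G = V_DD·R_2/(R_1+R_2) = 14×56/276 = 2.84 V.
Assume saturation: I_D = (k_n/2)(V_GS − V_t)² with V_GS = V_G − I_D·R_S = 2.84 − 0.68·I_D.
Substituting gives 0.647·I_D² − 2.41·I_D + 0.768 = 0, with roots I_D = 0.352 or 3.37 mA.
The root I_D = 3.37 mA gives V_GS = 0.548 V ≤ V_t, so take I_D = 0.352 mA.
Then V_GS = 2.6 V and V_DS = V_DD − I_D(R_D+R_S) = 14 − 0.352×1.36 = 13.5 V.
Saturation requires V_DS ≥ V_GS − V_t = 0.501 V; 13.5 ≥ 0.501 ✓.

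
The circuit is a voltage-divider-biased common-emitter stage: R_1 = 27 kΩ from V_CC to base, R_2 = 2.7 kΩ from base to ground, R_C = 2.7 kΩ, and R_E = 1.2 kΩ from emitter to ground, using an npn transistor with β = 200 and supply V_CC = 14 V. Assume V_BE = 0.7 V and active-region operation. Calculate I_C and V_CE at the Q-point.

Thevenize the base divider: V_Th = V_CC·R_2/(R_1+R_2) = 14×2.7/29.7 = 1.27 V, R_Th = R_1‖R_2 = 2.45 kΩ.
Base-emitter loop: V_Th = I_B·R_Th + V_BE + (β+1)I_B·R_E, so I_B = (1.27 − 0.7) / (2.45 + 201×1.2) = 0.00235 mA.
I_C = β·I_B = 200×0.00235 = 0.47 mA, and I_E = (β+1)I_B = 0.472 mA.
V_CE = V_CC − I_C·R_C − I_E·R_E = 14 − 0.47×2.7 − 0.472×1.2 = 12.2 V.
V_CE = 12.2 V > 0.2 V confirms active-region operation.

I_C ≈ 0.47 mA, V_CE ≈ 12 V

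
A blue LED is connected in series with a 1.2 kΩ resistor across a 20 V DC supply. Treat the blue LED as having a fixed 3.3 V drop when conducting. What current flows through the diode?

KVL around the loop: 20 = V_D + I·R = 3.3 + I × 1.2 kΩ.
So I = (20 − 3.3) / 1.2 kΩ = 16.7 / 1.2 = 13.9 mA.

I ≈ 14 mA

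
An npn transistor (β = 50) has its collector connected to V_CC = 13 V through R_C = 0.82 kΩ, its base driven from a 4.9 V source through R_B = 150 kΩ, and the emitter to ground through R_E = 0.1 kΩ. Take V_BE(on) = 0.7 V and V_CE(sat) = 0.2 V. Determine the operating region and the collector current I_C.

active; I_C ≈ 1.4 mA

Assume active. Base-emitter loop: I_B = (V_BB − V_BE)/(R_B + (β+1)R_E) = (4.9 − 0.7)/(150 + 51×0.1) = 0.0271 mA.
I_C = β·I_B = 50×0.0271 = 1.35 mA.
V_CE = V_CC − I_C·R_C − I_E·R_E = 13 − 1.35×0.82 − 1.38×0.1 = 11.8 V > V_CE(sat), so the active-region assumption holds.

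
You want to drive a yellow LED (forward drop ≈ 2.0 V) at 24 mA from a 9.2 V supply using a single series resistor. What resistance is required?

The resistor drops V_S − V_D = 9.2 − 2.0 = 7.2 V at 24 mA.
R = 7.2 V / 24 mA = 0.3 kΩ.

R ≈ 0.3 kΩ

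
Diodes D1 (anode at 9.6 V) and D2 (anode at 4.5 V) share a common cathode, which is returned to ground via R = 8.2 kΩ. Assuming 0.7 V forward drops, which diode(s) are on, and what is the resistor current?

Only D1 conducts; I_R ≈ 1.1 mA

Assume both conduct. Then node N would need to be at both 9.6−0.7 = 8.9 V and 4.5−0.7 = 3.8 V, which is impossible.
Assume only D1 conducts: V_N = 9.6 − 0.7 = 8.9 V, so I_R = 8.9/8.2 = 1.09 mA.
Check D2: its anode-to-cathode voltage is 4.5 − 8.9 = -4.4 V < 0.7 V, so it is off. The assumption is consistent.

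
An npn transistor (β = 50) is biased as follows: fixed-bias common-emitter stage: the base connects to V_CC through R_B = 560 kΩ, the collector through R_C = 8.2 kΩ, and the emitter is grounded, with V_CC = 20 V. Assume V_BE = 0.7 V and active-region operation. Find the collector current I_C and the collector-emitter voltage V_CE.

Base loop: V_CC = I_B·R_B + V_BE, so I_B = (20 − 0.7)/560 kΩ = 0.0345 mA.
In the active region I_C = β·I_B = 50 × 0.0345 = 1.72 mA.
Collector loop: V_CE = V_CC − I_C·R_C = 20 − 1.72×8.2 = 5.87 V.
Since V_CE = 5.87 V > V_CE(sat) ≈ 0.2 V, the transistor is in the active region as assumed.

I_C ≈ 1.7 mA, V_CE ≈ 5.9 V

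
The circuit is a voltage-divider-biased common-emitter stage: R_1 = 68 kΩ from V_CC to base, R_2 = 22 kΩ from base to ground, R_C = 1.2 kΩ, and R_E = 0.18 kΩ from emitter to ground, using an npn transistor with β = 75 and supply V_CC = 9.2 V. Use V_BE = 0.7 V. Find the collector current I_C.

I_C ≈ 3.8 mA

Thevenize the base divider: V_Th = V_CC·R_2/(R_1+R_2) = 9.2×22/90 = 2.25 V, R_Th = R_1‖R_2 = 16.6 kΩ.
Base-emitter loop: V_Th = I_B·R_Th + V_BE + (β+1)I_B·R_E, so I_B = (2.25 − 0.7) / (16.6 + 76×0.18) = 0.0511 mA.
I_C = β·I_B = 75×0.0511 = 3.83 mA, and I_E = (β+1)I_B = 3.88 mA.
V_CE = V_CC − I_C·R_C − I_E·R_E = 9.2 − 3.83×1.2 − 3.88×0.18 = 3.9 V.
V_CE = 3.9 V > 0.2 V confirms active-region operation.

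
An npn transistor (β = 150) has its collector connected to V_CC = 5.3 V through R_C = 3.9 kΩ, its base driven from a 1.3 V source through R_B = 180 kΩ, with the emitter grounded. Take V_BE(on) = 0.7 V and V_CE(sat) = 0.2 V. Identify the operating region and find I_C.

Assume active. Base-emitter loop: I_B = (V_BB − V_BE)/R_B = (1.3 − 0.7)/180 = 0.00333 mA.
I_C = β·I_B = 150×0.00333 = 0.5 mA.
V_CE = V_CC − I_C·R_C = 5.3 − 0.5×3.9 = 3.35 V > V_CE(sat), so the active-region assumption holds.

active; I_C ≈ 0.5 mA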